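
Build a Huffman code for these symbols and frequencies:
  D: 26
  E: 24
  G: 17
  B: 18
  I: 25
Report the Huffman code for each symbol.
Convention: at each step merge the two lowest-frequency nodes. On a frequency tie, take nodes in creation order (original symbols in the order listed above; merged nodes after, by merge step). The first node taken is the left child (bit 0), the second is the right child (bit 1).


Huffman tree construction:
Step 1: Merge G(17) + B(18) = 35
Step 2: Merge E(24) + I(25) = 49
Step 3: Merge D(26) + (G+B)(35) = 61
Step 4: Merge (E+I)(49) + (D+(G+B))(61) = 110
Read each symbol's code off the tree from the root (left child = 0, right child = 1).

Codes:
  D: 10 (length 2)
  E: 00 (length 2)
  G: 110 (length 3)
  B: 111 (length 3)
  I: 01 (length 2)
Average code length: 255/110 = 2.3182 bits/symbol


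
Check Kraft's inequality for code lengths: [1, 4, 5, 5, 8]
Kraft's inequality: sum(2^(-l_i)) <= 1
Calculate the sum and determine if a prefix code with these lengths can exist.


Sum = 2^(-1) + 2^(-4) + 2^(-5) + 2^(-5) + 2^(-8)
    = 0.5 + 0.0625 + 0.03125 + 0.03125 + 0.00390625
    = 161/256 = 0.62890625
Since 0.62890625 <= 1, Kraft's inequality IS satisfied.
A prefix code with these lengths CAN exist.

Kraft sum = 0.62890625. Satisfied.


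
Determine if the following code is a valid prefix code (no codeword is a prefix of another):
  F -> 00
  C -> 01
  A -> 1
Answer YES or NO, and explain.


Checking each pair (does one codeword prefix another?):
  F='00' vs C='01': no prefix
  F='00' vs A='1': no prefix
  C='01' vs F='00': no prefix
  C='01' vs A='1': no prefix
  A='1' vs F='00': no prefix
  A='1' vs C='01': no prefix
No violation found over all pairs.

YES -- this is a valid prefix code. No codeword is a prefix of any other codeword.


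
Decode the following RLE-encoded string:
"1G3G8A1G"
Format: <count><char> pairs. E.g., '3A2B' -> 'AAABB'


Expanding each <count><char> pair:
  1G -> 'G'
  3G -> 'GGG'
  8A -> 'AAAAAAAA'
  1G -> 'G'

Decoded = GGGGAAAAAAAAG


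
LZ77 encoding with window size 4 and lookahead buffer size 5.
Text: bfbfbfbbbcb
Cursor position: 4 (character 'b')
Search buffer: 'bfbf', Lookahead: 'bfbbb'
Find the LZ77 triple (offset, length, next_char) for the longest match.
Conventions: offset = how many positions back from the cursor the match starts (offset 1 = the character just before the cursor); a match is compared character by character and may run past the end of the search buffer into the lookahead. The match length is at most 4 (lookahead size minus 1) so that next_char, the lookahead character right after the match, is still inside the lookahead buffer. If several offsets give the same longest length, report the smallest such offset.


Try each offset into the search buffer:
  offset=1 (pos 3, char 'f'): match length 0
  offset=2 (pos 2, char 'b'): match length 3
  offset=3 (pos 1, char 'f'): match length 0
  offset=4 (pos 0, char 'b'): match length 3
Longest match has length 3, found at offsets 2, 4; take the smallest, offset 2.
next_char = character at position 4 + 3 = 7 -> 'b'

Best match: offset=2, length=3 (matching 'bfb' starting at position 2)
LZ77 triple: (2, 3, 'b')


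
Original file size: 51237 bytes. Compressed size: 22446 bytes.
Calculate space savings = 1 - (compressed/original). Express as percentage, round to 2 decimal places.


ratio = compressed/original = 22446/51237 = 0.438082
savings = 1 - ratio = 1 - 0.438082 = 0.561918
as a percentage: 0.561918 * 100 = 56.19%

Space savings = 1 - 22446/51237 = 56.19%


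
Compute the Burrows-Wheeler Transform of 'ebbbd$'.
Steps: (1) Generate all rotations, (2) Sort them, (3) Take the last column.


Rotations (sorted):
  0: $ebbbd -> last char: d
  1: bbbd$e -> last char: e
  2: bbd$eb -> last char: b
  3: bd$ebb -> last char: b
  4: d$ebbb -> last char: b
  5: ebbbd$ -> last char: $


BWT = debbb$


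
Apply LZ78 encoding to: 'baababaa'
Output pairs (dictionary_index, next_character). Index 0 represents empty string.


LZ78 encoding steps:
Dictionary: {0: ''}
Step 1: w='' (idx 0), next='b' -> output (0, 'b'), add 'b' as idx 1
Step 2: w='' (idx 0), next='a' -> output (0, 'a'), add 'a' as idx 2
Step 3: w='a' (idx 2), next='b' -> output (2, 'b'), add 'ab' as idx 3
Step 4: w='ab' (idx 3), next='a' -> output (3, 'a'), add 'aba' as idx 4
Step 5: w='a' (idx 2), end of input -> output (2, '')


Encoded: [(0, 'b'), (0, 'a'), (2, 'b'), (3, 'a'), (2, '')]


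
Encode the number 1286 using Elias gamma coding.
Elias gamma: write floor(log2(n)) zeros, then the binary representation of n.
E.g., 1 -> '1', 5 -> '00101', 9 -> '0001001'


num_bits = floor(log2(1286)) + 1 = 11
leading_zeros = num_bits - 1 = 10
binary(1286) = 10100000110

Elias gamma(1286) = '0000000000' + '10100000110' = 000000000010100000110 (21 bits)


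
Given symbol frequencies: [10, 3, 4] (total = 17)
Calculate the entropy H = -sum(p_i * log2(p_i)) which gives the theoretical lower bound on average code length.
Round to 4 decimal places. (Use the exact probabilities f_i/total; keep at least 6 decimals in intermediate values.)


Per-symbol terms -p_i * log2(p_i) with p_i = f_i/17:
  p = 10/17 = 0.588235: log2(p) = -0.765535, -p*log2(p) = 0.450315
  p = 3/17 = 0.176471: log2(p) = -2.502500, -p*log2(p) = 0.441618
  p = 4/17 = 0.235294: log2(p) = -2.087463, -p*log2(p) = 0.491168
H = 0.450315 + 0.441618 + 0.491168 = 1.383101

H = 1.3831 bits/symbol


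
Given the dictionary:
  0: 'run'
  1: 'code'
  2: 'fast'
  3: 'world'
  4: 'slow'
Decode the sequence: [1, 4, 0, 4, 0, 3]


Look up each index in the dictionary:
  1 -> 'code'
  4 -> 'slow'
  0 -> 'run'
  4 -> 'slow'
  0 -> 'run'
  3 -> 'world'

Decoded: "code slow run slow run world"


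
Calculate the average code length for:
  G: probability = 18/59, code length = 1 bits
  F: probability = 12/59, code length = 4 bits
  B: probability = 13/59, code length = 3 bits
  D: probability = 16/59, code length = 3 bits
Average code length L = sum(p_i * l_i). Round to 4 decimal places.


Weighted contributions p_i * l_i:
  G: (18/59) * 1 = 18/59
  F: (12/59) * 4 = 48/59
  B: (13/59) * 3 = 39/59
  D: (16/59) * 3 = 48/59
Sum = (18 + 48 + 39 + 48)/59 = 153/59

L = 153/59 = 2.5932 bits/symbol


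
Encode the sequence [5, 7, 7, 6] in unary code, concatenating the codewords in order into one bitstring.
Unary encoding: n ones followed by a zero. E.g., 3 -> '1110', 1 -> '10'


Encode each number as n ones followed by a terminating 0:
  5 -> 111110 (6 bits)
  7 -> 11111110 (8 bits)
  7 -> 11111110 (8 bits)
  6 -> 1111110 (7 bits)
Total length = 6 + 8 + 8 + 7 = 29 bits.

Unary([5, 7, 7, 6]) = 11111011111110111111101111110 (29 bits)


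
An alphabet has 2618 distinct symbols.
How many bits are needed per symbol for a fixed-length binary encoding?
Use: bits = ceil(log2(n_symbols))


log2(2618) = 11.3542
Bracket: 2^11 = 2048 < 2618 <= 2^12 = 4096
So ceil(log2(2618)) = 12

bits = ceil(log2(2618)) = ceil(11.3542) = 12 bits


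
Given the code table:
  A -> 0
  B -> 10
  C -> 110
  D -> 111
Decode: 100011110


Decoding:
10 -> B
0 -> A
0 -> A
111 -> D
10 -> B


Result: BAADB


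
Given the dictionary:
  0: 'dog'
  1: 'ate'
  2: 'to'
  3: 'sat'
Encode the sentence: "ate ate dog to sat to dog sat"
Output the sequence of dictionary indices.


Look up each word in the dictionary:
  'ate' -> 1
  'ate' -> 1
  'dog' -> 0
  'to' -> 2
  'sat' -> 3
  'to' -> 2
  'dog' -> 0
  'sat' -> 3

Encoded: [1, 1, 0, 2, 3, 2, 0, 3]


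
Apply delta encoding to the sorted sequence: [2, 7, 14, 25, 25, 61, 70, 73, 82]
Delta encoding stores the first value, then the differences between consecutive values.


First value: 2
Deltas:
  7 - 2 = 5
  14 - 7 = 7
  25 - 14 = 11
  25 - 25 = 0
  61 - 25 = 36
  70 - 61 = 9
  73 - 70 = 3
  82 - 73 = 9


Delta encoded: [2, 5, 7, 11, 0, 36, 9, 3, 9]


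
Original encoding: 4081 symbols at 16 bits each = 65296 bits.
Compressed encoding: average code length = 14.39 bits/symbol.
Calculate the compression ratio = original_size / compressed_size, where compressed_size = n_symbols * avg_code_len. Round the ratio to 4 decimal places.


original_size = n_symbols * orig_bits = 4081 * 16 = 65296 bits
compressed_size = n_symbols * avg_code_len = 4081 * 14.39 = 58725.59 bits
ratio = original_size / compressed_size = 65296 / 58725.59 = 1.1119

Compression ratio = 1.1119


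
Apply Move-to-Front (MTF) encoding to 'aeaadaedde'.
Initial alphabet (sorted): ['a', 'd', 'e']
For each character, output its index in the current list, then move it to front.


MTF encoding:
'a': index 0 in ['a', 'd', 'e'] -> ['a', 'd', 'e']
'e': index 2 in ['a', 'd', 'e'] -> ['e', 'a', 'd']
'a': index 1 in ['e', 'a', 'd'] -> ['a', 'e', 'd']
'a': index 0 in ['a', 'e', 'd'] -> ['a', 'e', 'd']
'd': index 2 in ['a', 'e', 'd'] -> ['d', 'a', 'e']
'a': index 1 in ['d', 'a', 'e'] -> ['a', 'd', 'e']
'e': index 2 in ['a', 'd', 'e'] -> ['e', 'a', 'd']
'd': index 2 in ['e', 'a', 'd'] -> ['d', 'e', 'a']
'd': index 0 in ['d', 'e', 'a'] -> ['d', 'e', 'a']
'e': index 1 in ['d', 'e', 'a'] -> ['e', 'd', 'a']


Output: [0, 2, 1, 0, 2, 1, 2, 2, 0, 1]


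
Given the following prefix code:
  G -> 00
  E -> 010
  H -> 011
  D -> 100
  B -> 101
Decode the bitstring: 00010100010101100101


Decoding step by step:
Bits 00 -> G
Bits 010 -> E
Bits 100 -> D
Bits 010 -> E
Bits 101 -> B
Bits 100 -> D
Bits 101 -> B


Decoded message: GEDEBDB


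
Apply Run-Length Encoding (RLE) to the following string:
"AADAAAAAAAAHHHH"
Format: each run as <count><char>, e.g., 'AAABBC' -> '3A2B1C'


Scanning runs left to right:
  i=0: run of 'A' x 2 -> '2A'
  i=2: run of 'D' x 1 -> '1D'
  i=3: run of 'A' x 8 -> '8A'
  i=11: run of 'H' x 4 -> '4H'

RLE = 2A1D8A4H


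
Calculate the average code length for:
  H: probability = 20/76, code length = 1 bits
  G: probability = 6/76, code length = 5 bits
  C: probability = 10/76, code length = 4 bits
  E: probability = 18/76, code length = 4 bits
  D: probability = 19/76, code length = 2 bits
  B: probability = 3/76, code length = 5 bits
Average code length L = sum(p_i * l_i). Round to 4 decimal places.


Weighted contributions p_i * l_i:
  H: (20/76) * 1 = 20/76
  G: (6/76) * 5 = 30/76
  C: (10/76) * 4 = 40/76
  E: (18/76) * 4 = 72/76
  D: (19/76) * 2 = 38/76
  B: (3/76) * 5 = 15/76
Sum = (20 + 30 + 40 + 72 + 38 + 15)/76 = 215/76

L = 215/76 = 2.8289 bits/symbol


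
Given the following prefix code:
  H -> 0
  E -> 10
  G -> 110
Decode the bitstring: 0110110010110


Decoding step by step:
Bits 0 -> H
Bits 110 -> G
Bits 110 -> G
Bits 0 -> H
Bits 10 -> E
Bits 110 -> G


Decoded message: HGGHEG


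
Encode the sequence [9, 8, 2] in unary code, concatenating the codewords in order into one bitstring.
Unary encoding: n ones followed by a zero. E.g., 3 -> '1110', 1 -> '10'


Encode each number as n ones followed by a terminating 0:
  9 -> 1111111110 (10 bits)
  8 -> 111111110 (9 bits)
  2 -> 110 (3 bits)
Total length = 10 + 9 + 3 = 22 bits.

Unary([9, 8, 2]) = 1111111110111111110110 (22 bits)


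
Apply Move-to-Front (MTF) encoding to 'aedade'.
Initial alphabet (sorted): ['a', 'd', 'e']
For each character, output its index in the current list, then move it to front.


MTF encoding:
'a': index 0 in ['a', 'd', 'e'] -> ['a', 'd', 'e']
'e': index 2 in ['a', 'd', 'e'] -> ['e', 'a', 'd']
'd': index 2 in ['e', 'a', 'd'] -> ['d', 'e', 'a']
'a': index 2 in ['d', 'e', 'a'] -> ['a', 'd', 'e']
'd': index 1 in ['a', 'd', 'e'] -> ['d', 'a', 'e']
'e': index 2 in ['d', 'a', 'e'] -> ['e', 'd', 'a']


Output: [0, 2, 2, 2, 1, 2]


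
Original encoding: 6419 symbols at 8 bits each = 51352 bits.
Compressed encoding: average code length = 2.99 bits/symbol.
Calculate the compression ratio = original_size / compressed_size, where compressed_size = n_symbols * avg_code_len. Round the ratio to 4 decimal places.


original_size = n_symbols * orig_bits = 6419 * 8 = 51352 bits
compressed_size = n_symbols * avg_code_len = 6419 * 2.99 = 19192.81 bits
ratio = original_size / compressed_size = 51352 / 19192.81 = 2.6756

Compression ratio = 2.6756


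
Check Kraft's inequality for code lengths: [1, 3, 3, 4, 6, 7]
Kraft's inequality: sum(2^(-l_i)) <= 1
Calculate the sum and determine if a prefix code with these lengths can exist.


Sum = 2^(-1) + 2^(-3) + 2^(-3) + 2^(-4) + 2^(-6) + 2^(-7)
    = 0.5 + 0.125 + 0.125 + 0.0625 + 0.015625 + 0.0078125
    = 107/128 = 0.8359375
Since 0.8359375 <= 1, Kraft's inequality IS satisfied.
A prefix code with these lengths CAN exist.

Kraft sum = 0.8359375. Satisfied.


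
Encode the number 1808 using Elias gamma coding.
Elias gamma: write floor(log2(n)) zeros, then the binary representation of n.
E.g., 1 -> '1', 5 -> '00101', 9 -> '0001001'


num_bits = floor(log2(1808)) + 1 = 11
leading_zeros = num_bits - 1 = 10
binary(1808) = 11100010000

Elias gamma(1808) = '0000000000' + '11100010000' = 000000000011100010000 (21 bits)


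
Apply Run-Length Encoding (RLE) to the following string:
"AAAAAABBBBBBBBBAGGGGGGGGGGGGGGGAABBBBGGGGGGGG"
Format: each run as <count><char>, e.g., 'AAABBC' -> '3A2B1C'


Scanning runs left to right:
  i=0: run of 'A' x 6 -> '6A'
  i=6: run of 'B' x 9 -> '9B'
  i=15: run of 'A' x 1 -> '1A'
  i=16: run of 'G' x 15 -> '15G'
  i=31: run of 'A' x 2 -> '2A'
  i=33: run of 'B' x 4 -> '4B'
  i=37: run of 'G' x 8 -> '8G'

RLE = 6A9B1A15G2A4B8G


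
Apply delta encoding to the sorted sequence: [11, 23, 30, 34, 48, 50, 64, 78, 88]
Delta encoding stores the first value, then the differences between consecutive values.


First value: 11
Deltas:
  23 - 11 = 12
  30 - 23 = 7
  34 - 30 = 4
  48 - 34 = 14
  50 - 48 = 2
  64 - 50 = 14
  78 - 64 = 14
  88 - 78 = 10


Delta encoded: [11, 12, 7, 4, 14, 2, 14, 14, 10]


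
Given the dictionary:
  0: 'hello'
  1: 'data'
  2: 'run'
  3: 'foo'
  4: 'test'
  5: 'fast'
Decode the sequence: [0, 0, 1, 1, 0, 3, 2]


Look up each index in the dictionary:
  0 -> 'hello'
  0 -> 'hello'
  1 -> 'data'
  1 -> 'data'
  0 -> 'hello'
  3 -> 'foo'
  2 -> 'run'

Decoded: "hello hello data data hello foo run"


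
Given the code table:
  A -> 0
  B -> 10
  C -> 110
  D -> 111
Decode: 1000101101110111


Decoding:
10 -> B
0 -> A
0 -> A
10 -> B
110 -> C
111 -> D
0 -> A
111 -> D


Result: BAABCDAD


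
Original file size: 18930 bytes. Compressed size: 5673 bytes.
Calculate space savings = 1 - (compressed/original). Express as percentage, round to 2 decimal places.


ratio = compressed/original = 5673/18930 = 0.299683
savings = 1 - ratio = 1 - 0.299683 = 0.700317
as a percentage: 0.700317 * 100 = 70.03%

Space savings = 1 - 5673/18930 = 70.03%


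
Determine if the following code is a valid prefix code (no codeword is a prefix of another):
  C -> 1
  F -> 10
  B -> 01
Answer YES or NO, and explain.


Checking each pair (does one codeword prefix another?):
  C='1' vs F='10': prefix -- VIOLATION

NO -- this is NOT a valid prefix code. C (1) is a prefix of F (10).


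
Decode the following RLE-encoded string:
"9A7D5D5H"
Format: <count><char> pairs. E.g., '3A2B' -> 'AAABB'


Expanding each <count><char> pair:
  9A -> 'AAAAAAAAA'
  7D -> 'DDDDDDD'
  5D -> 'DDDDD'
  5H -> 'HHHHH'

Decoded = AAAAAAAAADDDDDDDDDDDDHHHHH


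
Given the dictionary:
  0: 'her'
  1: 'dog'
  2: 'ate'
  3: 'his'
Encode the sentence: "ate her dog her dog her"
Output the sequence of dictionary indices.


Look up each word in the dictionary:
  'ate' -> 2
  'her' -> 0
  'dog' -> 1
  'her' -> 0
  'dog' -> 1
  'her' -> 0

Encoded: [2, 0, 1, 0, 1, 0]


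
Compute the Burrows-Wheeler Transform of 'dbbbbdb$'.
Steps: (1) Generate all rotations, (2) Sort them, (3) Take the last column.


Rotations (sorted):
  0: $dbbbbdb -> last char: b
  1: b$dbbbbd -> last char: d
  2: bbbbdb$d -> last char: d
  3: bbbdb$db -> last char: b
  4: bbdb$dbb -> last char: b
  5: bdb$dbbb -> last char: b
  6: db$dbbbb -> last char: b
  7: dbbbbdb$ -> last char: $


BWT = bddbbbb$


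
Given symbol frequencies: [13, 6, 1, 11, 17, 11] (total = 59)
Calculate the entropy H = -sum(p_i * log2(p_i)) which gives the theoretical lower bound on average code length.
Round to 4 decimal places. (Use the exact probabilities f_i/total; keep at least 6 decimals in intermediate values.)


Per-symbol terms -p_i * log2(p_i) with p_i = f_i/59:
  p = 13/59 = 0.220339: log2(p) = -2.182203, -p*log2(p) = 0.480824
  p = 6/59 = 0.101695: log2(p) = -3.297681, -p*log2(p) = 0.335357
  p = 1/59 = 0.016949: log2(p) = -5.882643, -p*log2(p) = 0.099706
  p = 11/59 = 0.186441: log2(p) = -2.423211, -p*log2(p) = 0.451785
  p = 17/59 = 0.288136: log2(p) = -1.795180, -p*log2(p) = 0.517255
  p = 11/59 = 0.186441: log2(p) = -2.423211, -p*log2(p) = 0.451785
H = 0.480824 + 0.335357 + 0.099706 + 0.451785 + 0.517255 + 0.451785 = 2.336712

H = 2.3367 bits/symbol


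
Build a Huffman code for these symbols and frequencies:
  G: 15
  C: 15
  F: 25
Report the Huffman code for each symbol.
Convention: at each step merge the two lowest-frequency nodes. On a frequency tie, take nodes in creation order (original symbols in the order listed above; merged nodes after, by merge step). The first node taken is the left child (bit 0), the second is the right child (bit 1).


Huffman tree construction:
Step 1: Merge G(15) + C(15) = 30
Step 2: Merge F(25) + (G+C)(30) = 55
Read each symbol's code off the tree from the root (left child = 0, right child = 1).

Codes:
  G: 10 (length 2)
  C: 11 (length 2)
  F: 0 (length 1)
Average code length: 85/55 = 1.5455 bits/symbol


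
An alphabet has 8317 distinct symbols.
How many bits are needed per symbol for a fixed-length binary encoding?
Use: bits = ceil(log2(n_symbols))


log2(8317) = 13.0218
Bracket: 2^13 = 8192 < 8317 <= 2^14 = 16384
So ceil(log2(8317)) = 14

bits = ceil(log2(8317)) = ceil(13.0218) = 14 bits


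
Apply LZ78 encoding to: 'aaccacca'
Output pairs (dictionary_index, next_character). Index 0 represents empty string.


LZ78 encoding steps:
Dictionary: {0: ''}
Step 1: w='' (idx 0), next='a' -> output (0, 'a'), add 'a' as idx 1
Step 2: w='a' (idx 1), next='c' -> output (1, 'c'), add 'ac' as idx 2
Step 3: w='' (idx 0), next='c' -> output (0, 'c'), add 'c' as idx 3
Step 4: w='ac' (idx 2), next='c' -> output (2, 'c'), add 'acc' as idx 4
Step 5: w='a' (idx 1), end of input -> output (1, '')


Encoded: [(0, 'a'), (1, 'c'), (0, 'c'), (2, 'c'), (1, '')]


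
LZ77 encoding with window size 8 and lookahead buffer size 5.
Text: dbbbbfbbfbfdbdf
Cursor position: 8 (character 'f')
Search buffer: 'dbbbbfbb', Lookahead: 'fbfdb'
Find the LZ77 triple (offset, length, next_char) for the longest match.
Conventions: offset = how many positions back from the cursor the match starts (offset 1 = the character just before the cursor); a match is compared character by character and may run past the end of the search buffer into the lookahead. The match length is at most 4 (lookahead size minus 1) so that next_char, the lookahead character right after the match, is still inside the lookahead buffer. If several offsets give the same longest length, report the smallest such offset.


Try each offset into the search buffer:
  offset=1 (pos 7, char 'b'): match length 0
  offset=2 (pos 6, char 'b'): match length 0
  offset=3 (pos 5, char 'f'): match length 2
  offset=4 (pos 4, char 'b'): match length 0
  offset=5 (pos 3, char 'b'): match length 0
  offset=6 (pos 2, char 'b'): match length 0
  offset=7 (pos 1, char 'b'): match length 0
  offset=8 (pos 0, char 'd'): match length 0
Longest match has length 2 at offset 3.
next_char = character at position 8 + 2 = 10 -> 'f'

Best match: offset=3, length=2 (matching 'fb' starting at position 5)
LZ77 triple: (3, 2, 'f')


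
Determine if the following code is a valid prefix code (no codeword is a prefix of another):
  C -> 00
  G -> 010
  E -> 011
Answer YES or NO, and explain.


Checking each pair (does one codeword prefix another?):
  C='00' vs G='010': no prefix
  C='00' vs E='011': no prefix
  G='010' vs C='00': no prefix
  G='010' vs E='011': no prefix
  E='011' vs C='00': no prefix
  E='011' vs G='010': no prefix
No violation found over all pairs.

YES -- this is a valid prefix code. No codeword is a prefix of any other codeword.


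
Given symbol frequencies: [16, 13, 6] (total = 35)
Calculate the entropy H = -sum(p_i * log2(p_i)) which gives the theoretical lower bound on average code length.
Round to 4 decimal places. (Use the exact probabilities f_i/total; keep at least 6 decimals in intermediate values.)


Per-symbol terms -p_i * log2(p_i) with p_i = f_i/35:
  p = 16/35 = 0.457143: log2(p) = -1.129283, -p*log2(p) = 0.516244
  p = 13/35 = 0.371429: log2(p) = -1.428843, -p*log2(p) = 0.530713
  p = 6/35 = 0.171429: log2(p) = -2.544321, -p*log2(p) = 0.436169
H = 0.516244 + 0.530713 + 0.436169 = 1.483126

H = 1.4831 bits/symbol


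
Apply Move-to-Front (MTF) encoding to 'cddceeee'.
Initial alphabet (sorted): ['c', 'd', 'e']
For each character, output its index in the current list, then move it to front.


MTF encoding:
'c': index 0 in ['c', 'd', 'e'] -> ['c', 'd', 'e']
'd': index 1 in ['c', 'd', 'e'] -> ['d', 'c', 'e']
'd': index 0 in ['d', 'c', 'e'] -> ['d', 'c', 'e']
'c': index 1 in ['d', 'c', 'e'] -> ['c', 'd', 'e']
'e': index 2 in ['c', 'd', 'e'] -> ['e', 'c', 'd']
'e': index 0 in ['e', 'c', 'd'] -> ['e', 'c', 'd']
'e': index 0 in ['e', 'c', 'd'] -> ['e', 'c', 'd']
'e': index 0 in ['e', 'c', 'd'] -> ['e', 'c', 'd']


Output: [0, 1, 0, 1, 2, 0, 0, 0]


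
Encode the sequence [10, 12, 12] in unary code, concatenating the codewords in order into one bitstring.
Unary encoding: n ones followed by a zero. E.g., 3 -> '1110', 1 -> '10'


Encode each number as n ones followed by a terminating 0:
  10 -> 11111111110 (11 bits)
  12 -> 1111111111110 (13 bits)
  12 -> 1111111111110 (13 bits)
Total length = 11 + 13 + 13 = 37 bits.

Unary([10, 12, 12]) = 1111111111011111111111101111111111110 (37 bits)


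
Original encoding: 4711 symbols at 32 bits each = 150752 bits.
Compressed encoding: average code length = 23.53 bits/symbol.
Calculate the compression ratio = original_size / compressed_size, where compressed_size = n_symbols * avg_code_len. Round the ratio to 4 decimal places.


original_size = n_symbols * orig_bits = 4711 * 32 = 150752 bits
compressed_size = n_symbols * avg_code_len = 4711 * 23.53 = 110849.83 bits
ratio = original_size / compressed_size = 150752 / 110849.83 = 1.36

Compression ratio = 1.36


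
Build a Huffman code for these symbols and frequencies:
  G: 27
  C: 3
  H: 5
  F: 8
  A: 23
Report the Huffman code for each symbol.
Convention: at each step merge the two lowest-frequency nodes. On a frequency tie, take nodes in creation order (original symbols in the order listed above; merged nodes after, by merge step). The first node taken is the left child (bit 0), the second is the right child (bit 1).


Huffman tree construction:
Step 1: Merge C(3) + H(5) = 8
Step 2: Merge F(8) + (C+H)(8) = 16
Step 3: Merge (F+(C+H))(16) + A(23) = 39
Step 4: Merge G(27) + ((F+(C+H))+A)(39) = 66
Read each symbol's code off the tree from the root (left child = 0, right child = 1).

Codes:
  G: 0 (length 1)
  C: 1010 (length 4)
  H: 1011 (length 4)
  F: 100 (length 3)
  A: 11 (length 2)
Average code length: 129/66 = 1.9545 bits/symbol


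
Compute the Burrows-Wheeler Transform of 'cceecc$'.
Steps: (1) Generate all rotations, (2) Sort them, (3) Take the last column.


Rotations (sorted):
  0: $cceecc -> last char: c
  1: c$cceec -> last char: c
  2: cc$ccee -> last char: e
  3: cceecc$ -> last char: $
  4: ceecc$c -> last char: c
  5: ecc$cce -> last char: e
  6: eecc$cc -> last char: c


BWT = cce$cec


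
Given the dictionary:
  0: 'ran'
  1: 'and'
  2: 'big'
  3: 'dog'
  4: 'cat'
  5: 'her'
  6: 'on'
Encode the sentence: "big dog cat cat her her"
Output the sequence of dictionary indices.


Look up each word in the dictionary:
  'big' -> 2
  'dog' -> 3
  'cat' -> 4
  'cat' -> 4
  'her' -> 5
  'her' -> 5

Encoded: [2, 3, 4, 4, 5, 5]


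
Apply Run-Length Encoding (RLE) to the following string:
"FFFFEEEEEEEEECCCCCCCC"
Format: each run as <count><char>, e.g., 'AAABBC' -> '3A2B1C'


Scanning runs left to right:
  i=0: run of 'F' x 4 -> '4F'
  i=4: run of 'E' x 9 -> '9E'
  i=13: run of 'C' x 8 -> '8C'

RLE = 4F9E8C


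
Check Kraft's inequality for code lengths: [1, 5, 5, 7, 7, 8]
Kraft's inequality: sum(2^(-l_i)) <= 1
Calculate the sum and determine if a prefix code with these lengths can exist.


Sum = 2^(-1) + 2^(-5) + 2^(-5) + 2^(-7) + 2^(-7) + 2^(-8)
    = 0.5 + 0.03125 + 0.03125 + 0.0078125 + 0.0078125 + 0.00390625
    = 149/256 = 0.58203125
Since 0.58203125 <= 1, Kraft's inequality IS satisfied.
A prefix code with these lengths CAN exist.

Kraft sum = 0.58203125. Satisfied.


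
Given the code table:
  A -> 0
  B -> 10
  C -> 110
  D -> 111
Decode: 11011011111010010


Decoding:
110 -> C
110 -> C
111 -> D
110 -> C
10 -> B
0 -> A
10 -> B


Result: CCDCBAB


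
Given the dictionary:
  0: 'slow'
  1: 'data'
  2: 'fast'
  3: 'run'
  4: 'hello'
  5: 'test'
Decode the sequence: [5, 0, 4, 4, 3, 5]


Look up each index in the dictionary:
  5 -> 'test'
  0 -> 'slow'
  4 -> 'hello'
  4 -> 'hello'
  3 -> 'run'
  5 -> 'test'

Decoded: "test slow hello hello run test"


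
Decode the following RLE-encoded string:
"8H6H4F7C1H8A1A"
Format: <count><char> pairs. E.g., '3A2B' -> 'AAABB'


Expanding each <count><char> pair:
  8H -> 'HHHHHHHH'
  6H -> 'HHHHHH'
  4F -> 'FFFF'
  7C -> 'CCCCCCC'
  1H -> 'H'
  8A -> 'AAAAAAAA'
  1A -> 'A'

Decoded = HHHHHHHHHHHHHHFFFFCCCCCCCHAAAAAAAAA


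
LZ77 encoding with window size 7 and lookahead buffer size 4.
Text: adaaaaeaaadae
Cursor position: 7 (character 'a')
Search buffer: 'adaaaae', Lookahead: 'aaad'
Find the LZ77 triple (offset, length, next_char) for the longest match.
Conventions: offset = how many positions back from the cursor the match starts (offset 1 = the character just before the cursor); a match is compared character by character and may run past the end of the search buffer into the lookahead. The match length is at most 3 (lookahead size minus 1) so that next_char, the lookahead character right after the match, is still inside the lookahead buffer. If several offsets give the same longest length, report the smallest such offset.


Try each offset into the search buffer:
  offset=1 (pos 6, char 'e'): match length 0
  offset=2 (pos 5, char 'a'): match length 1
  offset=3 (pos 4, char 'a'): match length 2
  offset=4 (pos 3, char 'a'): match length 3
  offset=5 (pos 2, char 'a'): match length 3
  offset=6 (pos 1, char 'd'): match length 0
  offset=7 (pos 0, char 'a'): match length 1
Longest match has length 3, found at offsets 4, 5; take the smallest, offset 4.
next_char = character at position 7 + 3 = 10 -> 'd'

Best match: offset=4, length=3 (matching 'aaa' starting at position 3)
LZ77 triple: (4, 3, 'd')


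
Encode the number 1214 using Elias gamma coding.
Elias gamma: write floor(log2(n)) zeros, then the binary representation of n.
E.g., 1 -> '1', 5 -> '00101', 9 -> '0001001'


num_bits = floor(log2(1214)) + 1 = 11
leading_zeros = num_bits - 1 = 10
binary(1214) = 10010111110

Elias gamma(1214) = '0000000000' + '10010111110' = 000000000010010111110 (21 bits)


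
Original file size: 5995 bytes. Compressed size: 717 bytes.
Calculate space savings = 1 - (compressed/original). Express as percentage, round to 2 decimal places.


ratio = compressed/original = 717/5995 = 0.1196
savings = 1 - ratio = 1 - 0.1196 = 0.8804
as a percentage: 0.8804 * 100 = 88.04%

Space savings = 1 - 717/5995 = 88.04%


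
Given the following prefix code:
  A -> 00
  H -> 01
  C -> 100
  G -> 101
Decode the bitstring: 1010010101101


Decoding step by step:
Bits 101 -> G
Bits 00 -> A
Bits 101 -> G
Bits 01 -> H
Bits 101 -> G


Decoded message: GAGHG


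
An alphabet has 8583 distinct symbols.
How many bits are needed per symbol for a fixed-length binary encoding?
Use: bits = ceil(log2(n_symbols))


log2(8583) = 13.0673
Bracket: 2^13 = 8192 < 8583 <= 2^14 = 16384
So ceil(log2(8583)) = 14

bits = ceil(log2(8583)) = ceil(13.0673) = 14 bits


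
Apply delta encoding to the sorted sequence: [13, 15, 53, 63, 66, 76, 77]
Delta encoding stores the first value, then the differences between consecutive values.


First value: 13
Deltas:
  15 - 13 = 2
  53 - 15 = 38
  63 - 53 = 10
  66 - 63 = 3
  76 - 66 = 10
  77 - 76 = 1


Delta encoded: [13, 2, 38, 10, 3, 10, 1]


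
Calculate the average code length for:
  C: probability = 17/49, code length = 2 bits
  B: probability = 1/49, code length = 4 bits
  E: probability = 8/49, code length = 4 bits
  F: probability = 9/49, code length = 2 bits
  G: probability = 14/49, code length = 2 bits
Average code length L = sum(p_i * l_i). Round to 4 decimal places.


Weighted contributions p_i * l_i:
  C: (17/49) * 2 = 34/49
  B: (1/49) * 4 = 4/49
  E: (8/49) * 4 = 32/49
  F: (9/49) * 2 = 18/49
  G: (14/49) * 2 = 28/49
Sum = (34 + 4 + 32 + 18 + 28)/49 = 116/49

L = 116/49 = 2.3673 bits/symbol


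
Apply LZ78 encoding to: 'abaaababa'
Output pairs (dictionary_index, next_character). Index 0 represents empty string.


LZ78 encoding steps:
Dictionary: {0: ''}
Step 1: w='' (idx 0), next='a' -> output (0, 'a'), add 'a' as idx 1
Step 2: w='' (idx 0), next='b' -> output (0, 'b'), add 'b' as idx 2
Step 3: w='a' (idx 1), next='a' -> output (1, 'a'), add 'aa' as idx 3
Step 4: w='a' (idx 1), next='b' -> output (1, 'b'), add 'ab' as idx 4
Step 5: w='ab' (idx 4), next='a' -> output (4, 'a'), add 'aba' as idx 5


Encoded: [(0, 'a'), (0, 'b'), (1, 'a'), (1, 'b'), (4, 'a')]


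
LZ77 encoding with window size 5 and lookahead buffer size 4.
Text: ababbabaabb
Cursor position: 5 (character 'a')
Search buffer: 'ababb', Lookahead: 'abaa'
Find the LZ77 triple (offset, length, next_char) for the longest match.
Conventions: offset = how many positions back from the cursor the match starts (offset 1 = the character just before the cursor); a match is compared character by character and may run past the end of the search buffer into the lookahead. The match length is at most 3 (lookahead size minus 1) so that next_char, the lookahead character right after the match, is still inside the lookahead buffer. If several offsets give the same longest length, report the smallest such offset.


Try each offset into the search buffer:
  offset=1 (pos 4, char 'b'): match length 0
  offset=2 (pos 3, char 'b'): match length 0
  offset=3 (pos 2, char 'a'): match length 2
  offset=4 (pos 1, char 'b'): match length 0
  offset=5 (pos 0, char 'a'): match length 3
Longest match has length 3 at offset 5.
next_char = character at position 5 + 3 = 8 -> 'a'

Best match: offset=5, length=3 (matching 'aba' starting at position 0)
LZ77 triple: (5, 3, 'a')


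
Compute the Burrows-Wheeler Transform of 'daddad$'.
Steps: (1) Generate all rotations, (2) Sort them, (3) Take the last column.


Rotations (sorted):
  0: $daddad -> last char: d
  1: ad$dadd -> last char: d
  2: addad$d -> last char: d
  3: d$dadda -> last char: a
  4: dad$dad -> last char: d
  5: daddad$ -> last char: $
  6: ddad$da -> last char: a


BWT = dddad$a


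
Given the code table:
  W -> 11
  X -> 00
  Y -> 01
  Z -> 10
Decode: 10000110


Decoding:
10 -> Z
00 -> X
01 -> Y
10 -> Z


Result: ZXYZ


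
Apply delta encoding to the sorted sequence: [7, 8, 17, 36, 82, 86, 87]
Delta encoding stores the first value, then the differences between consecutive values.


First value: 7
Deltas:
  8 - 7 = 1
  17 - 8 = 9
  36 - 17 = 19
  82 - 36 = 46
  86 - 82 = 4
  87 - 86 = 1


Delta encoded: [7, 1, 9, 19, 46, 4, 1]


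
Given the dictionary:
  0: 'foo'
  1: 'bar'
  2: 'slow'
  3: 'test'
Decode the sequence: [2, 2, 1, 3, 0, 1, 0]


Look up each index in the dictionary:
  2 -> 'slow'
  2 -> 'slow'
  1 -> 'bar'
  3 -> 'test'
  0 -> 'foo'
  1 -> 'bar'
  0 -> 'foo'

Decoded: "slow slow bar test foo bar foo"


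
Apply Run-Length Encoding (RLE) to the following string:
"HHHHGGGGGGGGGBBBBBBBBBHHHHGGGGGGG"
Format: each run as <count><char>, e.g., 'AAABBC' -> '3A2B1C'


Scanning runs left to right:
  i=0: run of 'H' x 4 -> '4H'
  i=4: run of 'G' x 9 -> '9G'
  i=13: run of 'B' x 9 -> '9B'
  i=22: run of 'H' x 4 -> '4H'
  i=26: run of 'G' x 7 -> '7G'

RLE = 4H9G9B4H7G


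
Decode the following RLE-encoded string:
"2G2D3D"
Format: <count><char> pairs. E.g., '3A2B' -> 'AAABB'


Expanding each <count><char> pair:
  2G -> 'GG'
  2D -> 'DD'
  3D -> 'DDD'

Decoded = GGDDDDD


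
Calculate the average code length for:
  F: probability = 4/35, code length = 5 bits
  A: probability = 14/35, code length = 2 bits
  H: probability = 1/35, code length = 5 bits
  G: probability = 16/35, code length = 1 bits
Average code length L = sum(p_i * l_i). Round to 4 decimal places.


Weighted contributions p_i * l_i:
  F: (4/35) * 5 = 20/35
  A: (14/35) * 2 = 28/35
  H: (1/35) * 5 = 5/35
  G: (16/35) * 1 = 16/35
Sum = (20 + 28 + 5 + 16)/35 = 69/35

L = 69/35 = 1.9714 bits/symbol


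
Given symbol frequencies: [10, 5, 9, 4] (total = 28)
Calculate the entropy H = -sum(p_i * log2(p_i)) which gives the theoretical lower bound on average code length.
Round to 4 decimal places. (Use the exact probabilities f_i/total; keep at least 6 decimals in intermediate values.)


Per-symbol terms -p_i * log2(p_i) with p_i = f_i/28:
  p = 10/28 = 0.357143: log2(p) = -1.485427, -p*log2(p) = 0.530510
  p = 5/28 = 0.178571: log2(p) = -2.485427, -p*log2(p) = 0.443826
  p = 9/28 = 0.321429: log2(p) = -1.637430, -p*log2(p) = 0.526317
  p = 4/28 = 0.142857: log2(p) = -2.807355, -p*log2(p) = 0.401051
H = 0.530510 + 0.443826 + 0.526317 + 0.401051 = 1.901704

H = 1.9017 bits/symbol


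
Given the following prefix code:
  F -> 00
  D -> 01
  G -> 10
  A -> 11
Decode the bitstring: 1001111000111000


Decoding step by step:
Bits 10 -> G
Bits 01 -> D
Bits 11 -> A
Bits 10 -> G
Bits 00 -> F
Bits 11 -> A
Bits 10 -> G
Bits 00 -> F


Decoded message: GDAGFAGF


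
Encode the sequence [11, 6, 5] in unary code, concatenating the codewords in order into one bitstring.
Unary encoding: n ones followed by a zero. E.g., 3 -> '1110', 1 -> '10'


Encode each number as n ones followed by a terminating 0:
  11 -> 111111111110 (12 bits)
  6 -> 1111110 (7 bits)
  5 -> 111110 (6 bits)
Total length = 12 + 7 + 6 = 25 bits.

Unary([11, 6, 5]) = 1111111111101111110111110 (25 bits)


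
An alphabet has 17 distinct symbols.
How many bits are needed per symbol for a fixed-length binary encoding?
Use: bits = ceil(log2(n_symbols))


log2(17) = 4.0875
Bracket: 2^4 = 16 < 17 <= 2^5 = 32
So ceil(log2(17)) = 5

bits = ceil(log2(17)) = ceil(4.0875) = 5 bits


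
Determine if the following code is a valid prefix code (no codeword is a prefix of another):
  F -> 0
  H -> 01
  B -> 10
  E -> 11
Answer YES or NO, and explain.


Checking each pair (does one codeword prefix another?):
  F='0' vs H='01': prefix -- VIOLATION

NO -- this is NOT a valid prefix code. F (0) is a prefix of H (01).


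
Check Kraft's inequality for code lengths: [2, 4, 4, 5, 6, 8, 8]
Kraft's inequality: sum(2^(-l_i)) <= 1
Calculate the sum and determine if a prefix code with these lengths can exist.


Sum = 2^(-2) + 2^(-4) + 2^(-4) + 2^(-5) + 2^(-6) + 2^(-8) + 2^(-8)
    = 0.25 + 0.0625 + 0.0625 + 0.03125 + 0.015625 + 0.00390625 + 0.00390625
    = 110/256 = 0.4296875
Since 0.4296875 <= 1, Kraft's inequality IS satisfied.
A prefix code with these lengths CAN exist.

Kraft sum = 0.4296875. Satisfied.


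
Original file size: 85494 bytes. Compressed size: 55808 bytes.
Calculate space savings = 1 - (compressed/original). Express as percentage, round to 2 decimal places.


ratio = compressed/original = 55808/85494 = 0.652771
savings = 1 - ratio = 1 - 0.652771 = 0.347229
as a percentage: 0.347229 * 100 = 34.72%

Space savings = 1 - 55808/85494 = 34.72%


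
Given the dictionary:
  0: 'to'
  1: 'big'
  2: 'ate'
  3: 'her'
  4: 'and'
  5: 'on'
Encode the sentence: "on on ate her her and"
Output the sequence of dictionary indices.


Look up each word in the dictionary:
  'on' -> 5
  'on' -> 5
  'ate' -> 2
  'her' -> 3
  'her' -> 3
  'and' -> 4

Encoded: [5, 5, 2, 3, 3, 4]


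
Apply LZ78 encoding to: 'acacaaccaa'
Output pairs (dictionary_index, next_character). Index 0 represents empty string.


LZ78 encoding steps:
Dictionary: {0: ''}
Step 1: w='' (idx 0), next='a' -> output (0, 'a'), add 'a' as idx 1
Step 2: w='' (idx 0), next='c' -> output (0, 'c'), add 'c' as idx 2
Step 3: w='a' (idx 1), next='c' -> output (1, 'c'), add 'ac' as idx 3
Step 4: w='a' (idx 1), next='a' -> output (1, 'a'), add 'aa' as idx 4
Step 5: w='c' (idx 2), next='c' -> output (2, 'c'), add 'cc' as idx 5
Step 6: w='aa' (idx 4), end of input -> output (4, '')


Encoded: [(0, 'a'), (0, 'c'), (1, 'c'), (1, 'a'), (2, 'c'), (4, '')]


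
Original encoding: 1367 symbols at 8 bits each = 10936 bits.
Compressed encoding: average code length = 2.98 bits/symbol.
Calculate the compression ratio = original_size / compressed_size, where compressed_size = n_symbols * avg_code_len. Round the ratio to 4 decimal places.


original_size = n_symbols * orig_bits = 1367 * 8 = 10936 bits
compressed_size = n_symbols * avg_code_len = 1367 * 2.98 = 4073.66 bits
ratio = original_size / compressed_size = 10936 / 4073.66 = 2.6846

Compression ratio = 2.6846


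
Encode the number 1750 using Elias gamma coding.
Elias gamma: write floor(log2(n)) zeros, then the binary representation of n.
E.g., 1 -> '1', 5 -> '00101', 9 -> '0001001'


num_bits = floor(log2(1750)) + 1 = 11
leading_zeros = num_bits - 1 = 10
binary(1750) = 11011010110

Elias gamma(1750) = '0000000000' + '11011010110' = 000000000011011010110 (21 bits)


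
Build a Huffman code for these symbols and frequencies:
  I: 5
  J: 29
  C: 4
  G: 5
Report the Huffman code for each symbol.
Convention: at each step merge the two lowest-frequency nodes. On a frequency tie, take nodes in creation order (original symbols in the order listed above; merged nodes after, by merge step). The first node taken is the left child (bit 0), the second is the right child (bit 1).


Huffman tree construction:
Step 1: Merge C(4) + I(5) = 9
Step 2: Merge G(5) + (C+I)(9) = 14
Step 3: Merge (G+(C+I))(14) + J(29) = 43
Read each symbol's code off the tree from the root (left child = 0, right child = 1).

Codes:
  I: 011 (length 3)
  J: 1 (length 1)
  C: 010 (length 3)
  G: 00 (length 2)
Average code length: 66/43 = 1.5349 bits/symbol


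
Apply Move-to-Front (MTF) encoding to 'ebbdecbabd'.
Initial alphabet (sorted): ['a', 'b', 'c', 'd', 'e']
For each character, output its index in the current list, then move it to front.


MTF encoding:
'e': index 4 in ['a', 'b', 'c', 'd', 'e'] -> ['e', 'a', 'b', 'c', 'd']
'b': index 2 in ['e', 'a', 'b', 'c', 'd'] -> ['b', 'e', 'a', 'c', 'd']
'b': index 0 in ['b', 'e', 'a', 'c', 'd'] -> ['b', 'e', 'a', 'c', 'd']
'd': index 4 in ['b', 'e', 'a', 'c', 'd'] -> ['d', 'b', 'e', 'a', 'c']
'e': index 2 in ['d', 'b', 'e', 'a', 'c'] -> ['e', 'd', 'b', 'a', 'c']
'c': index 4 in ['e', 'd', 'b', 'a', 'c'] -> ['c', 'e', 'd', 'b', 'a']
'b': index 3 in ['c', 'e', 'd', 'b', 'a'] -> ['b', 'c', 'e', 'd', 'a']
'a': index 4 in ['b', 'c', 'e', 'd', 'a'] -> ['a', 'b', 'c', 'e', 'd']
'b': index 1 in ['a', 'b', 'c', 'e', 'd'] -> ['b', 'a', 'c', 'e', 'd']
'd': index 4 in ['b', 'a', 'c', 'e', 'd'] -> ['d', 'b', 'a', 'c', 'e']


Output: [4, 2, 0, 4, 2, 4, 3, 4, 1, 4]


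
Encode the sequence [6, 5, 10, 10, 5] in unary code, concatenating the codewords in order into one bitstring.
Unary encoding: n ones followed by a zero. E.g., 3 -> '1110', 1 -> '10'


Encode each number as n ones followed by a terminating 0:
  6 -> 1111110 (7 bits)
  5 -> 111110 (6 bits)
  10 -> 11111111110 (11 bits)
  10 -> 11111111110 (11 bits)
  5 -> 111110 (6 bits)
Total length = 7 + 6 + 11 + 11 + 6 = 41 bits.

Unary([6, 5, 10, 10, 5]) = 11111101111101111111111011111111110111110 (41 bits)


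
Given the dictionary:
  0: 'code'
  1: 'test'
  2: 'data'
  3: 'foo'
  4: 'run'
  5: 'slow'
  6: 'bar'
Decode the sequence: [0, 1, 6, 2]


Look up each index in the dictionary:
  0 -> 'code'
  1 -> 'test'
  6 -> 'bar'
  2 -> 'data'

Decoded: "code test bar data"
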